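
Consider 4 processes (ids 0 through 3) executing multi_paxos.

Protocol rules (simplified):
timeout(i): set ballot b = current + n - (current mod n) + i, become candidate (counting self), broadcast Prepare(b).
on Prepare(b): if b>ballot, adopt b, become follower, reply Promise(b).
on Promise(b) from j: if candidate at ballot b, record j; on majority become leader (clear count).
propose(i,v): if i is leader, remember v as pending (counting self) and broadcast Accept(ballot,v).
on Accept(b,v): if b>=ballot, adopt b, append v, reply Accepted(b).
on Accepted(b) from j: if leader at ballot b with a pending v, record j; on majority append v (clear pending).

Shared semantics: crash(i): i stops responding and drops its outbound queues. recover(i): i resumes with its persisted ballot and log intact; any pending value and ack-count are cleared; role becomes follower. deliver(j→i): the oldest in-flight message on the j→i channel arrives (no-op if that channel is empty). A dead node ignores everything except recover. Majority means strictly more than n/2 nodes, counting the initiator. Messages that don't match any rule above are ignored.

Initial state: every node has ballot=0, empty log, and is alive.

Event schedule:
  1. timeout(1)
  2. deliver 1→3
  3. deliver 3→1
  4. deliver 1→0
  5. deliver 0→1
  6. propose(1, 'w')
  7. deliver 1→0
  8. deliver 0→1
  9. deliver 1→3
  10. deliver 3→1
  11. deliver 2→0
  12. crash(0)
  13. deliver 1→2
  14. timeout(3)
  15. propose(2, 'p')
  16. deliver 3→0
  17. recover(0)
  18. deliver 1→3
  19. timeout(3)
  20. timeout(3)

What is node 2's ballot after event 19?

e1 timeout(1): 1[cand,b=5,-]
e2 deliver 1→3: 3[foll,b=5,-]
e3 deliver 3→1: ·
e4 deliver 1→0: 0[foll,b=5,-]
e5 deliver 0→1: 1[lead,b=5,-]
e6 propose(1,'w'): ·
e7 deliver 1→0: 0[foll,b=5,w]
e8 deliver 0→1: ·
e9 deliver 1→3: 3[foll,b=5,w]
e10 deliver 3→1: 1[lead,b=5,w]
e11 deliver 2→0: ·
e12 crash(0): 0[✗foll,b=5,w]
e13 deliver 1→2: 2[foll,b=5,-]
e14 timeout(3): 3[cand,b=11,w]
e15 propose(2,'p'): ·
e16 deliver 3→0: ·
e17 recover(0): 0[foll,b=5,w]
e18 deliver 1→3: ·
e19 timeout(3): 3[cand,b=15,w]

5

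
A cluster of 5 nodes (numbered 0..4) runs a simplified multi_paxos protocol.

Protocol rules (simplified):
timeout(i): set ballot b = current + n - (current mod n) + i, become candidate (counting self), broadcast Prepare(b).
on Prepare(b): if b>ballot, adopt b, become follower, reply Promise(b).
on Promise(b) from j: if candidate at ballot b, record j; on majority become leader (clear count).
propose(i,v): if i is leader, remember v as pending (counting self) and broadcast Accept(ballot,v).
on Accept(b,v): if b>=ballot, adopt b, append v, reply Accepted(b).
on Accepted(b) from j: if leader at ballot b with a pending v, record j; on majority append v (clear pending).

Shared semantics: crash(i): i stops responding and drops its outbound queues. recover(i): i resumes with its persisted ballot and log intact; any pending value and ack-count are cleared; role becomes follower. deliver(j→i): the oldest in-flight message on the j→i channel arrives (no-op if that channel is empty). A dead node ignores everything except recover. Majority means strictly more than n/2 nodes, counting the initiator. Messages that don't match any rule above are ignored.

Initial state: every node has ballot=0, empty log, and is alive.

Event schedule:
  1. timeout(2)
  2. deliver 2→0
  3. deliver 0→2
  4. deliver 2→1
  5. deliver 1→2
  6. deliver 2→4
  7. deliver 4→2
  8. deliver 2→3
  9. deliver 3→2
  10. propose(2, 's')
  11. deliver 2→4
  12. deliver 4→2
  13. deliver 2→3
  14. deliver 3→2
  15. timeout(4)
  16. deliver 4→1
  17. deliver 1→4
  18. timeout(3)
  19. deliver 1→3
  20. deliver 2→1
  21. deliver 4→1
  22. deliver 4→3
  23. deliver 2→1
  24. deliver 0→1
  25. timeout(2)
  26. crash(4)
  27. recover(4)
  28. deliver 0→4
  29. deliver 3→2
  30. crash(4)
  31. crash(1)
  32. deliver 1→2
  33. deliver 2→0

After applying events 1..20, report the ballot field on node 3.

1. timeout(2):  <2:cand b7 ->
2. deliver 2→0:  <0:foll b7 ->
3. deliver 0→2:  nop
4. deliver 2→1:  <1:foll b7 ->
5. deliver 1→2:  <2:lead b7 ->
6. deliver 2→4:  <4:foll b7 ->
7. deliver 4→2:  nop
8. deliver 2→3:  <3:foll b7 ->
9. deliver 3→2:  nop
10. propose(2,'s'):  nop
11. deliver 2→4:  <4:foll b7 s>
12. deliver 4→2:  nop
13. deliver 2→3:  <3:foll b7 s>
14. deliver 3→2:  <2:lead b7 s>
15. timeout(4):  <4:cand b14 s>
16. deliver 4→1:  <1:foll b14 ->
17. deliver 1→4:  nop
18. timeout(3):  <3:cand b13 s>
19. deliver 1→3:  nop
20. deliver 2→1:  nop

13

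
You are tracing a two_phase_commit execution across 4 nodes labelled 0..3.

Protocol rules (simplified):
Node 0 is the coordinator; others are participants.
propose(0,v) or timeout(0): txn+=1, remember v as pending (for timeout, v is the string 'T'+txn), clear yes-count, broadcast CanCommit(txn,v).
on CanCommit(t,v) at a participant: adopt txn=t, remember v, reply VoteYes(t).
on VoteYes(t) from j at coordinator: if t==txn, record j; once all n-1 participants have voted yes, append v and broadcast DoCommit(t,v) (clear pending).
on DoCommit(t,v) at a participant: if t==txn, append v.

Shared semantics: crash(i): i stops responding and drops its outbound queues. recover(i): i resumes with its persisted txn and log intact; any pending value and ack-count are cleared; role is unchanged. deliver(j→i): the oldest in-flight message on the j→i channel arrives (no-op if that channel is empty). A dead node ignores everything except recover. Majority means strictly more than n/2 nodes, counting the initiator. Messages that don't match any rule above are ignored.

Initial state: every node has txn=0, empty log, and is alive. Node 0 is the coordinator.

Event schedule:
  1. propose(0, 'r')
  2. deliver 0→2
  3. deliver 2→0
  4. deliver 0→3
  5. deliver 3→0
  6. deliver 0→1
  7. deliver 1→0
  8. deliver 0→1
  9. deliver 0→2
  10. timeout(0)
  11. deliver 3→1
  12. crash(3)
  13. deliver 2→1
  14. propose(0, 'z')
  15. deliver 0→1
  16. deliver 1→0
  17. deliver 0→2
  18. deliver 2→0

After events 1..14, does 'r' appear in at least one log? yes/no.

yes

step 1 propose(0,'r'): 0={coor,t=1,log=-}
step 2 deliver 0→2: 2={part,t=1,log=-}
step 3 deliver 2→0: —
step 4 deliver 0→3: 3={part,t=1,log=-}
step 5 deliver 3→0: —
step 6 deliver 0→1: 1={part,t=1,log=-}
step 7 deliver 1→0: 0={coor,t=1,log=r}
step 8 deliver 0→1: 1={part,t=1,log=r}
step 9 deliver 0→2: 2={part,t=1,log=r}
step 10 timeout(0): 0={coor,t=2,log=r}
step 11 deliver 3→1: —
step 12 crash(3): 3={✗part,t=1,log=-}
step 13 deliver 2→1: —
step 14 propose(0,'z'): 0={coor,t=3,log=r}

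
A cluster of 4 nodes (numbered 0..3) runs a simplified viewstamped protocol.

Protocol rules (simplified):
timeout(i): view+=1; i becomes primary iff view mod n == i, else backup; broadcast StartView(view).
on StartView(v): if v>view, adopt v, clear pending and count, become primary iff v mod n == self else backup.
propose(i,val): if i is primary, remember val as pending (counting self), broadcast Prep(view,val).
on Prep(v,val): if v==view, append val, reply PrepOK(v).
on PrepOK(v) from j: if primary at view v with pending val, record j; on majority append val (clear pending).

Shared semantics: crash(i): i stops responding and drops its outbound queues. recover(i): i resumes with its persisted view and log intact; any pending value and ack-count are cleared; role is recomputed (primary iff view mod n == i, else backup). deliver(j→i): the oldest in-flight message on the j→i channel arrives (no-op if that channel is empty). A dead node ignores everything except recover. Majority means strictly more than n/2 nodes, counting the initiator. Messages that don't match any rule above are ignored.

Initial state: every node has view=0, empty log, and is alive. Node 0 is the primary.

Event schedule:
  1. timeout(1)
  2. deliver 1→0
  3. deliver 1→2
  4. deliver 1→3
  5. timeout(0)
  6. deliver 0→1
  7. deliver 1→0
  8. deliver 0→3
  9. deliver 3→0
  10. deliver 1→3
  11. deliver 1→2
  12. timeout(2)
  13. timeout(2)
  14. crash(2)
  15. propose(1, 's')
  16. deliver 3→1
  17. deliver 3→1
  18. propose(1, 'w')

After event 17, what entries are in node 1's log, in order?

empty

[1] timeout(1) → N1(prim v1 [-])
[2] deliver 1→0 → N0(back v1 [-])
[3] deliver 1→2 → N2(back v1 [-])
[4] deliver 1→3 → N3(back v1 [-])
[5] timeout(0) → N0(back v2 [-])
[6] deliver 0→1 → N1(back v2 [-])
[7] deliver 1→0 → ∅
[8] deliver 0→3 → N3(back v2 [-])
[9] deliver 3→0 → ∅
[10] deliver 1→3 → ∅
[11] deliver 1→2 → ∅
[12] timeout(2) → N2(prim v2 [-])
[13] timeout(2) → N2(back v3 [-])
[14] crash(2) → N2(✗back v3 [-])
[15] propose(1,'s') → ∅
[16] deliver 3→1 → ∅
[17] deliver 3→1 → ∅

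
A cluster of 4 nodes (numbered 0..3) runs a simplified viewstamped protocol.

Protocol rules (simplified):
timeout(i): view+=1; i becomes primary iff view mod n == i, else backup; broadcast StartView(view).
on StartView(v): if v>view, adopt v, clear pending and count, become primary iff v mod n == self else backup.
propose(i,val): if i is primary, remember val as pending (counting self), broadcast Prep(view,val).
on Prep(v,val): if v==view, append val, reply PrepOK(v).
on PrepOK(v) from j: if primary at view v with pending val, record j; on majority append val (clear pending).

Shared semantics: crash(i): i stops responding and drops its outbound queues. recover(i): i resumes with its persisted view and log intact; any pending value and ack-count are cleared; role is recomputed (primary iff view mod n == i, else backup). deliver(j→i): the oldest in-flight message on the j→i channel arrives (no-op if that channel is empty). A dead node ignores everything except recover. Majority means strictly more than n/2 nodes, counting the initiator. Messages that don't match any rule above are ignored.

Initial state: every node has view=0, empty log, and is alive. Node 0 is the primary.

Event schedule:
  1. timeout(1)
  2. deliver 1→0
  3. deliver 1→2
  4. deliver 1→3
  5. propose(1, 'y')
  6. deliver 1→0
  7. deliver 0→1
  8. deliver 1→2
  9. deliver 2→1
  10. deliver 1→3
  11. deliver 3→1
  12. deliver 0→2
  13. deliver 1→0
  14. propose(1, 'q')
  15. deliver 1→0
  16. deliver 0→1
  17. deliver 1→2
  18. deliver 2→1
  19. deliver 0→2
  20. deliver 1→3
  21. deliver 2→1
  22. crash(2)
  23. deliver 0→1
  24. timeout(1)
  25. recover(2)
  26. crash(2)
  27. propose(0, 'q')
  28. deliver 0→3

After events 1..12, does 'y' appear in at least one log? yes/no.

yes

e1 timeout(1): 1[prim,v=1,-]
e2 deliver 1→0: 0[back,v=1,-]
e3 deliver 1→2: 2[back,v=1,-]
e4 deliver 1→3: 3[back,v=1,-]
e5 propose(1,'y'): ·
e6 deliver 1→0: 0[back,v=1,y]
e7 deliver 0→1: ·
e8 deliver 1→2: 2[back,v=1,y]
e9 deliver 2→1: 1[prim,v=1,y]
e10 deliver 1→3: 3[back,v=1,y]
e11 deliver 3→1: ·
e12 deliver 0→2: ·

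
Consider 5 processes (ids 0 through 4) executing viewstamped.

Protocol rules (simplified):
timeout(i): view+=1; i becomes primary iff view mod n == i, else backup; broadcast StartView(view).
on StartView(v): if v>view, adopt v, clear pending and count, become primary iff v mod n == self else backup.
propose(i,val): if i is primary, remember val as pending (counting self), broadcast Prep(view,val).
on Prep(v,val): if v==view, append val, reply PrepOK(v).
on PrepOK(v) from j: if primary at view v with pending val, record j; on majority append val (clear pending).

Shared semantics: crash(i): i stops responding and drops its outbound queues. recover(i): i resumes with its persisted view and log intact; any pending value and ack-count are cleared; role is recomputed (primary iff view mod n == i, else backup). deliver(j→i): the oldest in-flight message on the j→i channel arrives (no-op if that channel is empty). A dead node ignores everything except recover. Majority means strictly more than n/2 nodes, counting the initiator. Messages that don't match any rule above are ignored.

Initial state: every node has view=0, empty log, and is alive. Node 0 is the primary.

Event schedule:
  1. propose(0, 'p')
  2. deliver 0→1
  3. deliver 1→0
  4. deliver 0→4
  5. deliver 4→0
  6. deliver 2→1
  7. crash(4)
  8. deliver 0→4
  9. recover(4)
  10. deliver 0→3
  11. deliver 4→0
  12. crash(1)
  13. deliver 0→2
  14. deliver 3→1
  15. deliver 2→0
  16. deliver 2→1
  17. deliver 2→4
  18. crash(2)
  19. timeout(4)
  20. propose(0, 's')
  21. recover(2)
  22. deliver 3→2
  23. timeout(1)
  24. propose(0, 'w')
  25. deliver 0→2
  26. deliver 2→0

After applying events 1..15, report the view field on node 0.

0

after 1 — propose(0,'p'): ·
after 2 — deliver 0→1: n1:back/v0/[p]
after 3 — deliver 1→0: ·
after 4 — deliver 0→4: n4:back/v0/[p]
after 5 — deliver 4→0: n0:prim/v0/[p]
after 6 — deliver 2→1: ·
after 7 — crash(4): n4:✗back/v0/[p]
after 8 — deliver 0→4: ·
after 9 — recover(4): n4:back/v0/[p]
after 10 — deliver 0→3: n3:back/v0/[p]
after 11 — deliver 4→0: ·
after 12 — crash(1): n1:✗back/v0/[p]
after 13 — deliver 0→2: n2:back/v0/[p]
after 14 — deliver 3→1: ·
after 15 — deliver 2→0: ·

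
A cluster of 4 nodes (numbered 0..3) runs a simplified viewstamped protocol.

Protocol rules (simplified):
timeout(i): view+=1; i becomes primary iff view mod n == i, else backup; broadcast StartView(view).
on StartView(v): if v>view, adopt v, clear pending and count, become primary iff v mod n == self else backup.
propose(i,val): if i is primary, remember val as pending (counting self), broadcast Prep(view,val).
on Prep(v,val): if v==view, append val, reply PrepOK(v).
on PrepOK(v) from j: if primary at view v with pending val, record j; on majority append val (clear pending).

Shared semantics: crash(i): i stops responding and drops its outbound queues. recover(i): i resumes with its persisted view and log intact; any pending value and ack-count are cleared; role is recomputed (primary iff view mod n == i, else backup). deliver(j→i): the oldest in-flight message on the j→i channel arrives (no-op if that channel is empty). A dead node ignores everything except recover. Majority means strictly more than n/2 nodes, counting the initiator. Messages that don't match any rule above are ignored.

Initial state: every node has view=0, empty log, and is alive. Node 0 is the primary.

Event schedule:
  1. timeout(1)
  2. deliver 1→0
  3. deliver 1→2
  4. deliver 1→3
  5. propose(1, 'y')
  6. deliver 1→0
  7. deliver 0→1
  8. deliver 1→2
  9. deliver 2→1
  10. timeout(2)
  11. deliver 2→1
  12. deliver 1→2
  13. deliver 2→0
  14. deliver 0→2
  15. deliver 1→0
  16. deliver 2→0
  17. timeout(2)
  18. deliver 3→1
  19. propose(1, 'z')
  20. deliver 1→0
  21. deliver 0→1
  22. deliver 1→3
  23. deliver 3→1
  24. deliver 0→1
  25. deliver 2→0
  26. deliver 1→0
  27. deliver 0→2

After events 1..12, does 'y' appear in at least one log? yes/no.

yes

step 1 timeout(1): 1={prim,v=1,log=-}
step 2 deliver 1→0: 0={back,v=1,log=-}
step 3 deliver 1→2: 2={back,v=1,log=-}
step 4 deliver 1→3: 3={back,v=1,log=-}
step 5 propose(1,'y'): —
step 6 deliver 1→0: 0={back,v=1,log=y}
step 7 deliver 0→1: —
step 8 deliver 1→2: 2={back,v=1,log=y}
step 9 deliver 2→1: 1={prim,v=1,log=y}
step 10 timeout(2): 2={prim,v=2,log=y}
step 11 deliver 2→1: 1={back,v=2,log=y}
step 12 deliver 1→2: —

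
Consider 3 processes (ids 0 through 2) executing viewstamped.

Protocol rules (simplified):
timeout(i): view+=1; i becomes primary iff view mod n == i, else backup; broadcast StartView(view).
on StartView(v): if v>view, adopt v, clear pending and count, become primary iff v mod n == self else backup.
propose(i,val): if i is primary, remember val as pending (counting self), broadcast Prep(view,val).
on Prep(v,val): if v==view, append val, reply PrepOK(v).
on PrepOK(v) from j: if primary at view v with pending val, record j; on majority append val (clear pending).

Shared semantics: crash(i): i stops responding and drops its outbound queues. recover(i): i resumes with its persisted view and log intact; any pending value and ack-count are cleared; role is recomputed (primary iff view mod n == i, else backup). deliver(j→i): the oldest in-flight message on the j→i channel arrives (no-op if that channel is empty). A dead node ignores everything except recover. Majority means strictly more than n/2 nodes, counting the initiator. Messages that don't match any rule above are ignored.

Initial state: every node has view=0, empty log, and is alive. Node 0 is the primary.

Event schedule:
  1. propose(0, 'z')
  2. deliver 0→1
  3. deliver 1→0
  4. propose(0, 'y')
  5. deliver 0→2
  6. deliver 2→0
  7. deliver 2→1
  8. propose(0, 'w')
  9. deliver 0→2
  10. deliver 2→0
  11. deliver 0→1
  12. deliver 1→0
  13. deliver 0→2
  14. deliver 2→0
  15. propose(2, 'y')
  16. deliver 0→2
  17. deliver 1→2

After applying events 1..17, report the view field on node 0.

[1] propose(0,'z') → ∅
[2] deliver 0→1 → N1(back v0 [z])
[3] deliver 1→0 → N0(prim v0 [z])
[4] propose(0,'y') → ∅
[5] deliver 0→2 → N2(back v0 [z])
[6] deliver 2→0 → N0(prim v0 [z,y])
[7] deliver 2→1 → ∅
[8] propose(0,'w') → ∅
[9] deliver 0→2 → N2(back v0 [z,y])
[10] deliver 2→0 → N0(prim v0 [z,y,w])
[11] deliver 0→1 → N1(back v0 [z,y])
[12] deliver 1→0 → ∅
[13] deliver 0→2 → N2(back v0 [z,y,w])
[14] deliver 2→0 → ∅
[15] propose(2,'y') → ∅
[16] deliver 0→2 → ∅
[17] deliver 1→2 → ∅

0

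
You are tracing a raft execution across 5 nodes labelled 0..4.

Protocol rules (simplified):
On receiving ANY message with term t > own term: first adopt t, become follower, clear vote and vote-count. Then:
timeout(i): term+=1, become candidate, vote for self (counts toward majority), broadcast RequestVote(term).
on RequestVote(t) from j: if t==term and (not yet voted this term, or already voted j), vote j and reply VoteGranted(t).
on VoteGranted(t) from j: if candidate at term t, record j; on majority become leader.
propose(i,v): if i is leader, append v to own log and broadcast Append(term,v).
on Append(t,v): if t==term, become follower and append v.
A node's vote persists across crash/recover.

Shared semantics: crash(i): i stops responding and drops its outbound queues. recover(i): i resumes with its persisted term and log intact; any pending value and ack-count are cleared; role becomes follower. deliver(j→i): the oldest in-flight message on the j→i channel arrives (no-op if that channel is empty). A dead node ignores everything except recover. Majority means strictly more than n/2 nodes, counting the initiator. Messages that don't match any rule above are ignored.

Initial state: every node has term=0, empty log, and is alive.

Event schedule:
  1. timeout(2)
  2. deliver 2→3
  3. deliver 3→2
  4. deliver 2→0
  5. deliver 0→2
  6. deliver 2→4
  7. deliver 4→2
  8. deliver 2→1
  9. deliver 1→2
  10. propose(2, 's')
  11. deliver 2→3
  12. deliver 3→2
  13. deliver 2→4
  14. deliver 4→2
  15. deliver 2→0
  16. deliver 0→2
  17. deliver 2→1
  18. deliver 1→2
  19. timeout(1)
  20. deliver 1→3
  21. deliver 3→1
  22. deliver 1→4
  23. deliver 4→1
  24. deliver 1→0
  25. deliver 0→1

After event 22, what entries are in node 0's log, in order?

[1] timeout(2) → N2(cand t1 [-])
[2] deliver 2→3 → N3(foll t1 [-])
[3] deliver 3→2 → ∅
[4] deliver 2→0 → N0(foll t1 [-])
[5] deliver 0→2 → N2(lead t1 [-])
[6] deliver 2→4 → N4(foll t1 [-])
[7] deliver 4→2 → ∅
[8] deliver 2→1 → N1(foll t1 [-])
[9] deliver 1→2 → ∅
[10] propose(2,'s') → N2(lead t1 [s])
[11] deliver 2→3 → N3(foll t1 [s])
[12] deliver 3→2 → ∅
[13] deliver 2→4 → N4(foll t1 [s])
[14] deliver 4→2 → ∅
[15] deliver 2→0 → N0(foll t1 [s])
[16] deliver 0→2 → ∅
[17] deliver 2→1 → N1(foll t1 [s])
[18] deliver 1→2 → ∅
[19] timeout(1) → N1(cand t2 [s])
[20] deliver 1→3 → N3(foll t2 [s])
[21] deliver 3→1 → ∅
[22] deliver 1→4 → N4(foll t2 [s])

s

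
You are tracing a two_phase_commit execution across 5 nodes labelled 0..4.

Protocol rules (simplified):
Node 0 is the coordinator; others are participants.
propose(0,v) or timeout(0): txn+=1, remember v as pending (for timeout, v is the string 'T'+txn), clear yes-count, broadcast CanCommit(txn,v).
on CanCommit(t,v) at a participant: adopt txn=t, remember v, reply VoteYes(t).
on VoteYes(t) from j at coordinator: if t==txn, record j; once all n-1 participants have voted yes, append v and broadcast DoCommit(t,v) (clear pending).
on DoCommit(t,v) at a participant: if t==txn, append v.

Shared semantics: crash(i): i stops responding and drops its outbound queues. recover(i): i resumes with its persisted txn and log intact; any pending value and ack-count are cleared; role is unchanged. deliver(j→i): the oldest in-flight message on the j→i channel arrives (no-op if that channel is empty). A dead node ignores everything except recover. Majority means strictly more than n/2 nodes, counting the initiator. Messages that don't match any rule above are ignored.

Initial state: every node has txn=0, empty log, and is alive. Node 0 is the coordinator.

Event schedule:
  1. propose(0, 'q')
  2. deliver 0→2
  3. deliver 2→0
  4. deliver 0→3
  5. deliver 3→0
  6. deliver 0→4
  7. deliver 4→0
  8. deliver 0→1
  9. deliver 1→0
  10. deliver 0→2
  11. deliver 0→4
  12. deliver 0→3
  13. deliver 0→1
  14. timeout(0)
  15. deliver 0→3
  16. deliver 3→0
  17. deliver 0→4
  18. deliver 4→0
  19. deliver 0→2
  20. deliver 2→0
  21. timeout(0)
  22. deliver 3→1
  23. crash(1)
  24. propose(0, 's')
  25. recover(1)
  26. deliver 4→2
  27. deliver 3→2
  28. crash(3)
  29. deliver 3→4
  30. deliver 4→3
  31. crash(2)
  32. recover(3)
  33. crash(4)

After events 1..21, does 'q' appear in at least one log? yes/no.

yes

1. propose(0,'q'):  <0:coor t1 ->
2. deliver 0→2:  <2:part t1 ->
3. deliver 2→0:  nop
4. deliver 0→3:  <3:part t1 ->
5. deliver 3→0:  nop
6. deliver 0→4:  <4:part t1 ->
7. deliver 4→0:  nop
8. deliver 0→1:  <1:part t1 ->
9. deliver 1→0:  <0:coor t1 q>
10. deliver 0→2:  <2:part t1 q>
11. deliver 0→4:  <4:part t1 q>
12. deliver 0→3:  <3:part t1 q>
13. deliver 0→1:  <1:part t1 q>
14. timeout(0):  <0:coor t2 q>
15. deliver 0→3:  <3:part t2 q>
16. deliver 3→0:  nop
17. deliver 0→4:  <4:part t2 q>
18. deliver 4→0:  nop
19. deliver 0→2:  <2:part t2 q>
20. deliver 2→0:  nop
21. timeout(0):  <0:coor t3 q>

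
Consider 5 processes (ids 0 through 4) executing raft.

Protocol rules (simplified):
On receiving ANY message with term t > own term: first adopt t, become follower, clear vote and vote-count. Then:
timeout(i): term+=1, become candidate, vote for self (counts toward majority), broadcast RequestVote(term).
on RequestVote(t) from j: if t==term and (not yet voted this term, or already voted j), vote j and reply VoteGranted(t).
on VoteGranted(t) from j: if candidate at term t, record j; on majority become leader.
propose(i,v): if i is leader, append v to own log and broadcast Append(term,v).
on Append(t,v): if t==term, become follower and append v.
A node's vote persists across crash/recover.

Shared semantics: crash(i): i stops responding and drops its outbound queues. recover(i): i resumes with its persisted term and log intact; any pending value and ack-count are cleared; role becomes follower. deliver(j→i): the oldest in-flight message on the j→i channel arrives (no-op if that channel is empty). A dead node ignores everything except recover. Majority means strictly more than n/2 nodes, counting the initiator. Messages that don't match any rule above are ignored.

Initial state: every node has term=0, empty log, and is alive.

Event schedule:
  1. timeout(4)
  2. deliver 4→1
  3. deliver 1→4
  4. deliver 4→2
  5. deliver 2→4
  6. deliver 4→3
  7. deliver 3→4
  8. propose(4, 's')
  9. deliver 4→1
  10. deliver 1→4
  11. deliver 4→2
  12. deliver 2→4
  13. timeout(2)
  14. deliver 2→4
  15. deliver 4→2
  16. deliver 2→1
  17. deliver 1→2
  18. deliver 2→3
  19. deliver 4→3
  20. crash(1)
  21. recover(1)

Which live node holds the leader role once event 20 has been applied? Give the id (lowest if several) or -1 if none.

1. timeout(4):  <4:cand t1 ->
2. deliver 4→1:  <1:foll t1 ->
3. deliver 1→4:  nop
4. deliver 4→2:  <2:foll t1 ->
5. deliver 2→4:  <4:lead t1 ->
6. deliver 4→3:  <3:foll t1 ->
7. deliver 3→4:  nop
8. propose(4,'s'):  <4:lead t1 s>
9. deliver 4→1:  <1:foll t1 s>
10. deliver 1→4:  nop
11. deliver 4→2:  <2:foll t1 s>
12. deliver 2→4:  nop
13. timeout(2):  <2:cand t2 s>
14. deliver 2→4:  <4:foll t2 s>
15. deliver 4→2:  nop
16. deliver 2→1:  <1:foll t2 s>
17. deliver 1→2:  <2:lead t2 s>
18. deliver 2→3:  <3:foll t2 ->
19. deliver 4→3:  nop
20. crash(1):  <1:✗foll t2 s>

2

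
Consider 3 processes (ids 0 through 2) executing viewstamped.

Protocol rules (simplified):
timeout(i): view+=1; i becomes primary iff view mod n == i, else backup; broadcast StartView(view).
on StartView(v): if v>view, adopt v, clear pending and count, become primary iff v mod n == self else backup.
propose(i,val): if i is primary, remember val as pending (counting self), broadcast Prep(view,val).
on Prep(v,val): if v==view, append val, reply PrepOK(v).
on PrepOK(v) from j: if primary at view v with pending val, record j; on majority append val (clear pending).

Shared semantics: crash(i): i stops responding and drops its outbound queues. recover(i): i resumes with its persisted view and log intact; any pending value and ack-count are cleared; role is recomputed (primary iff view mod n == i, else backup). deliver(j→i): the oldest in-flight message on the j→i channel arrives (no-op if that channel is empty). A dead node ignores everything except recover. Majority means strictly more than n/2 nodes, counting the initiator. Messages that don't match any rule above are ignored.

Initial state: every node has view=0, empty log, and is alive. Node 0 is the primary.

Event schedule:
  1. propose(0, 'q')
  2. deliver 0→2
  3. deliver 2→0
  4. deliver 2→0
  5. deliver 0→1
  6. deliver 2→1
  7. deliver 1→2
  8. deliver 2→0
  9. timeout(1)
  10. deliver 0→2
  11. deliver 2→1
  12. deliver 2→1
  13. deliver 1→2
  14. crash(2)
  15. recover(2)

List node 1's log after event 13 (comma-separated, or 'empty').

[1] propose(0,'q') → ∅
[2] deliver 0→2 → N2(back v0 [q])
[3] deliver 2→0 → N0(prim v0 [q])
[4] deliver 2→0 → ∅
[5] deliver 0→1 → N1(back v0 [q])
[6] deliver 2→1 → ∅
[7] deliver 1→2 → ∅
[8] deliver 2→0 → ∅
[9] timeout(1) → N1(prim v1 [q])
[10] deliver 0→2 → ∅
[11] deliver 2→1 → ∅
[12] deliver 2→1 → ∅
[13] deliver 1→2 → N2(back v1 [q])

q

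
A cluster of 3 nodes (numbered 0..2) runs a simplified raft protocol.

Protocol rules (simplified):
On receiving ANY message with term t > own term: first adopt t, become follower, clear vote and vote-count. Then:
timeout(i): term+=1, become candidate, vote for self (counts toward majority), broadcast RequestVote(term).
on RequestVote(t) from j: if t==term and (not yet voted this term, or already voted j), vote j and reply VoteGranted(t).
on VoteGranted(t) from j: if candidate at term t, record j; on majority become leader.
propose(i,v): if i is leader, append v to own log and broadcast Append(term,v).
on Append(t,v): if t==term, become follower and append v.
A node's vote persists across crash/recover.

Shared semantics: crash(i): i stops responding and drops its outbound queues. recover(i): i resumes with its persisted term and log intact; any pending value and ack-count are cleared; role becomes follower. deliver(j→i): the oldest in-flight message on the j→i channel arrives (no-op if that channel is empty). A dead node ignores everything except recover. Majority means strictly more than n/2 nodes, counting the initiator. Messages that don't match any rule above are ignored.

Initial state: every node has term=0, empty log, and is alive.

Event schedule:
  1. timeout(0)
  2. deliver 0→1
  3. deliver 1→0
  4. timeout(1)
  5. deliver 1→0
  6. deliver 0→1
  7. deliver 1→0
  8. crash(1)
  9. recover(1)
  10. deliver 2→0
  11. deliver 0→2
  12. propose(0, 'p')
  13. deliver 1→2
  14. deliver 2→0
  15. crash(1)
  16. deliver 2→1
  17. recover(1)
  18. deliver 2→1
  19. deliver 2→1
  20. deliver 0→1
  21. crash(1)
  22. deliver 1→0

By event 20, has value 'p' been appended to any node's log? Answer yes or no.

no

e1 timeout(0): 0[cand,t=1,-]
e2 deliver 0→1: 1[foll,t=1,-]
e3 deliver 1→0: 0[lead,t=1,-]
e4 timeout(1): 1[cand,t=2,-]
e5 deliver 1→0: 0[foll,t=2,-]
e6 deliver 0→1: 1[lead,t=2,-]
e7 deliver 1→0: ·
e8 crash(1): 1[✗lead,t=2,-]
e9 recover(1): 1[foll,t=2,-]
e10 deliver 2→0: ·
e11 deliver 0→2: 2[foll,t=1,-]
e12 propose(0,'p'): ·
e13 deliver 1→2: ·
e14 deliver 2→0: ·
e15 crash(1): 1[✗foll,t=2,-]
e16 deliver 2→1: ·
e17 recover(1): 1[foll,t=2,-]
e18 deliver 2→1: ·
e19 deliver 2→1: ·
e20 deliver 0→1: ·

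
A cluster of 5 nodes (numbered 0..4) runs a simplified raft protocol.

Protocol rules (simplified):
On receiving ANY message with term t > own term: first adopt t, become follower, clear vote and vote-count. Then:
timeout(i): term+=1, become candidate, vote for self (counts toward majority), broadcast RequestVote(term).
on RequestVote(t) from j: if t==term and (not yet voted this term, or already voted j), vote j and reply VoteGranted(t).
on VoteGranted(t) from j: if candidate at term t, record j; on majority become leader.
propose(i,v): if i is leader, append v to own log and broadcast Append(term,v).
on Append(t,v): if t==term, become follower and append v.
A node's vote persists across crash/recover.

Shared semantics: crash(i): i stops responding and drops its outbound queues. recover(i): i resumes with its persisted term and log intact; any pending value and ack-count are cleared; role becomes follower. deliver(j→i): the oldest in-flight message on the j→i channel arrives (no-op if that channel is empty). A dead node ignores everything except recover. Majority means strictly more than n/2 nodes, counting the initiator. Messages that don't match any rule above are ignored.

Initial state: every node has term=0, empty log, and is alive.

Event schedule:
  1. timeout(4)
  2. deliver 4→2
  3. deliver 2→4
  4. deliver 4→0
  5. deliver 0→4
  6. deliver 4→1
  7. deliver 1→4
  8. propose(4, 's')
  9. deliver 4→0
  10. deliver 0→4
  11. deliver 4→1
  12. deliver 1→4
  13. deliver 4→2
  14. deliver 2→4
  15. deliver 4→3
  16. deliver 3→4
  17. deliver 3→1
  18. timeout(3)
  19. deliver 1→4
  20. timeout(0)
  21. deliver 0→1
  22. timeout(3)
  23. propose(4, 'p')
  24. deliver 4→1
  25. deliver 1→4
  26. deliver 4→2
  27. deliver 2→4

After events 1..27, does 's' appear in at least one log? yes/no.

e1 timeout(4): 4[cand,t=1,-]
e2 deliver 4→2: 2[foll,t=1,-]
e3 deliver 2→4: ·
e4 deliver 4→0: 0[foll,t=1,-]
e5 deliver 0→4: 4[lead,t=1,-]
e6 deliver 4→1: 1[foll,t=1,-]
e7 deliver 1→4: ·
e8 propose(4,'s'): 4[lead,t=1,s]
e9 deliver 4→0: 0[foll,t=1,s]
e10 deliver 0→4: ·
e11 deliver 4→1: 1[foll,t=1,s]
e12 deliver 1→4: ·
e13 deliver 4→2: 2[foll,t=1,s]
e14 deliver 2→4: ·
e15 deliver 4→3: 3[foll,t=1,-]
e16 deliver 3→4: ·
e17 deliver 3→1: ·
e18 timeout(3): 3[cand,t=2,-]
e19 deliver 1→4: ·
e20 timeout(0): 0[cand,t=2,s]
e21 deliver 0→1: 1[foll,t=2,s]
e22 timeout(3): 3[cand,t=3,-]
e23 propose(4,'p'): 4[lead,t=1,s,p]
e24 deliver 4→1: ·
e25 deliver 1→4: ·
e26 deliver 4→2: 2[foll,t=1,s,p]
e27 deliver 2→4: ·

yes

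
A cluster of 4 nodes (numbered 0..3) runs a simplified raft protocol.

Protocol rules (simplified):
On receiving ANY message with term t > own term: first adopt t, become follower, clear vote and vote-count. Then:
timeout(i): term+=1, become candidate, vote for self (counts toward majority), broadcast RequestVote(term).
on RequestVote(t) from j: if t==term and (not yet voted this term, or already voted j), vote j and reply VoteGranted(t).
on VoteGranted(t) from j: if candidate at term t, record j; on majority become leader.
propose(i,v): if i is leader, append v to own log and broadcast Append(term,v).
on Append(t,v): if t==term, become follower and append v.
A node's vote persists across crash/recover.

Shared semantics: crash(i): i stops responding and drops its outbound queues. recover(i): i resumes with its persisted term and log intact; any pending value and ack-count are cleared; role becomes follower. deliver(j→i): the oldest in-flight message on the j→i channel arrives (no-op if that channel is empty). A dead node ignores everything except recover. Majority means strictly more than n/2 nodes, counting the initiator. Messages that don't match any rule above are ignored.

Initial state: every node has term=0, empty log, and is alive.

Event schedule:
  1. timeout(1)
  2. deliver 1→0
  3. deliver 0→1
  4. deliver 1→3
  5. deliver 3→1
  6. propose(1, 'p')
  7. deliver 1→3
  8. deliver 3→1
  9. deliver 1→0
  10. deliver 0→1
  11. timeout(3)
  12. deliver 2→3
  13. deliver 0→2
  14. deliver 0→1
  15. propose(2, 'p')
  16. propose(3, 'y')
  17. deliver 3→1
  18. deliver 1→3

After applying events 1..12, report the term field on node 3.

2

1. timeout(1):  <1:cand t1 ->
2. deliver 1→0:  <0:foll t1 ->
3. deliver 0→1:  nop
4. deliver 1→3:  <3:foll t1 ->
5. deliver 3→1:  <1:lead t1 ->
6. propose(1,'p'):  <1:lead t1 p>
7. deliver 1→3:  <3:foll t1 p>
8. deliver 3→1:  nop
9. deliver 1→0:  <0:foll t1 p>
10. deliver 0→1:  nop
11. timeout(3):  <3:cand t2 p>
12. deliver 2→3:  nop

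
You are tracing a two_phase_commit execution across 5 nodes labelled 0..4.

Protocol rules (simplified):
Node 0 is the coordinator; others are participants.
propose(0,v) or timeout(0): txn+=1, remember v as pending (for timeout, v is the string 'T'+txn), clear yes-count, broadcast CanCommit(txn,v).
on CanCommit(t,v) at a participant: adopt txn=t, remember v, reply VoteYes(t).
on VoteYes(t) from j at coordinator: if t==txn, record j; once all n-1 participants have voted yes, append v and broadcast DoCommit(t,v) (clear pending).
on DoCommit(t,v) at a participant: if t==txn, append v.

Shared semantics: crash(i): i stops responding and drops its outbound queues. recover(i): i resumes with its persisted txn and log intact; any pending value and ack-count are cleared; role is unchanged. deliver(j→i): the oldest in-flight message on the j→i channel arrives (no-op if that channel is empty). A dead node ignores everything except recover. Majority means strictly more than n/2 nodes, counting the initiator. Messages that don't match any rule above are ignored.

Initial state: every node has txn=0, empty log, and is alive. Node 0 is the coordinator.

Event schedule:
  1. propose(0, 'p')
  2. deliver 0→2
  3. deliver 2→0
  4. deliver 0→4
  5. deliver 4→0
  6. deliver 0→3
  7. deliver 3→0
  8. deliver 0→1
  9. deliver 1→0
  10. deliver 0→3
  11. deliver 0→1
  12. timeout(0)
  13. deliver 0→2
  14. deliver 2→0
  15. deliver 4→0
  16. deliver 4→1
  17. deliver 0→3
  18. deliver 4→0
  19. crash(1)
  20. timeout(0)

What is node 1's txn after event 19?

step 1 propose(0,'p'): 0={coor,t=1,log=-}
step 2 deliver 0→2: 2={part,t=1,log=-}
step 3 deliver 2→0: —
step 4 deliver 0→4: 4={part,t=1,log=-}
step 5 deliver 4→0: —
step 6 deliver 0→3: 3={part,t=1,log=-}
step 7 deliver 3→0: —
step 8 deliver 0→1: 1={part,t=1,log=-}
step 9 deliver 1→0: 0={coor,t=1,log=p}
step 10 deliver 0→3: 3={part,t=1,log=p}
step 11 deliver 0→1: 1={part,t=1,log=p}
step 12 timeout(0): 0={coor,t=2,log=p}
step 13 deliver 0→2: 2={part,t=1,log=p}
step 14 deliver 2→0: —
step 15 deliver 4→0: —
step 16 deliver 4→1: —
step 17 deliver 0→3: 3={part,t=2,log=p}
step 18 deliver 4→0: —
step 19 crash(1): 1={✗part,t=1,log=p}

1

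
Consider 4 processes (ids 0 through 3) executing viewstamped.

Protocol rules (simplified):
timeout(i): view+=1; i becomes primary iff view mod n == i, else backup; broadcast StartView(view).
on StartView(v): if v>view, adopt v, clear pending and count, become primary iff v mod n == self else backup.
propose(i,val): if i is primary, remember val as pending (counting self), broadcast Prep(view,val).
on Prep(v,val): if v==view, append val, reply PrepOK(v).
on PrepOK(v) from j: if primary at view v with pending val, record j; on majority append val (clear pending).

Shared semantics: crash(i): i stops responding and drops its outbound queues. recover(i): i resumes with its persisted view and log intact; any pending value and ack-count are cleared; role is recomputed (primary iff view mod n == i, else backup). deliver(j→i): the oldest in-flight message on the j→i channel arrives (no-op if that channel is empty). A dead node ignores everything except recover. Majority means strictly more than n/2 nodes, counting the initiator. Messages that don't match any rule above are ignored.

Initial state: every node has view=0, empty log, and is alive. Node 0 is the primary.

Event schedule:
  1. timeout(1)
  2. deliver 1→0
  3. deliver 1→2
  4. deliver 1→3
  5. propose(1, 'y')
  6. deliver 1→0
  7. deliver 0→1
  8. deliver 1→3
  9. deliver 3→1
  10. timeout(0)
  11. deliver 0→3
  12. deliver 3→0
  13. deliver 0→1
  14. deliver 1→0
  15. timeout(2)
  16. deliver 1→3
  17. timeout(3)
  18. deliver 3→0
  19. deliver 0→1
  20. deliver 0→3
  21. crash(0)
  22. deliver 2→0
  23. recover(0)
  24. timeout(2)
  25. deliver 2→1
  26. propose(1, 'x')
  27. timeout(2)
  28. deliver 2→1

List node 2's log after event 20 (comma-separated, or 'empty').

empty

e1 timeout(1): 1[prim,v=1,-]
e2 deliver 1→0: 0[back,v=1,-]
e3 deliver 1→2: 2[back,v=1,-]
e4 deliver 1→3: 3[back,v=1,-]
e5 propose(1,'y'): ·
e6 deliver 1→0: 0[back,v=1,y]
e7 deliver 0→1: ·
e8 deliver 1→3: 3[back,v=1,y]
e9 deliver 3→1: 1[prim,v=1,y]
e10 timeout(0): 0[back,v=2,y]
e11 deliver 0→3: 3[back,v=2,y]
e12 deliver 3→0: ·
e13 deliver 0→1: 1[back,v=2,y]
e14 deliver 1→0: ·
e15 timeout(2): 2[prim,v=2,-]
e16 deliver 1→3: ·
e17 timeout(3): 3[prim,v=3,y]
e18 deliver 3→0: 0[back,v=3,y]
e19 deliver 0→1: ·
e20 deliver 0→3: ·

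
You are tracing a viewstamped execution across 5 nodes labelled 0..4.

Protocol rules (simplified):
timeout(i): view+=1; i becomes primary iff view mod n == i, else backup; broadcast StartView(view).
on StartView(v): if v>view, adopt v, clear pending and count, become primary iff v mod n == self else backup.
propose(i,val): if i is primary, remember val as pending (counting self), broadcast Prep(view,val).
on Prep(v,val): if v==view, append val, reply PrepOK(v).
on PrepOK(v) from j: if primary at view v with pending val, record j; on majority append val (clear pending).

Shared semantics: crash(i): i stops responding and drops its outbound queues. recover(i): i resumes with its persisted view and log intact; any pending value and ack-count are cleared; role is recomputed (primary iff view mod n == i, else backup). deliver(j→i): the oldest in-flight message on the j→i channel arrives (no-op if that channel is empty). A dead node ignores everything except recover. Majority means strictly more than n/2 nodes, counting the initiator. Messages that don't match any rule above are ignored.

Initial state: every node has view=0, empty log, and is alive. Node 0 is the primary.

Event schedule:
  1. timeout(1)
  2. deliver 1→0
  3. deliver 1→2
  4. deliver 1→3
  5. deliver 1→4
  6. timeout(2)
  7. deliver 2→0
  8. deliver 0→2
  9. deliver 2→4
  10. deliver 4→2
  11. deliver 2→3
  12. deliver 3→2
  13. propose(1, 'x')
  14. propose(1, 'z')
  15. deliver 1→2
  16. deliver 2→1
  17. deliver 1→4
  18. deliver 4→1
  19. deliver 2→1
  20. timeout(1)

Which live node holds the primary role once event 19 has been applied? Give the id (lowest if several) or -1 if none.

2

[1] timeout(1) → N1(prim v1 [-])
[2] deliver 1→0 → N0(back v1 [-])
[3] deliver 1→2 → N2(back v1 [-])
[4] deliver 1→3 → N3(back v1 [-])
[5] deliver 1→4 → N4(back v1 [-])
[6] timeout(2) → N2(prim v2 [-])
[7] deliver 2→0 → N0(back v2 [-])
[8] deliver 0→2 → ∅
[9] deliver 2→4 → N4(back v2 [-])
[10] deliver 4→2 → ∅
[11] deliver 2→3 → N3(back v2 [-])
[12] deliver 3→2 → ∅
[13] propose(1,'x') → ∅
[14] propose(1,'z') → ∅
[15] deliver 1→2 → ∅
[16] deliver 2→1 → N1(back v2 [-])
[17] deliver 1→4 → ∅
[18] deliver 4→1 → ∅
[19] deliver 2→1 → ∅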